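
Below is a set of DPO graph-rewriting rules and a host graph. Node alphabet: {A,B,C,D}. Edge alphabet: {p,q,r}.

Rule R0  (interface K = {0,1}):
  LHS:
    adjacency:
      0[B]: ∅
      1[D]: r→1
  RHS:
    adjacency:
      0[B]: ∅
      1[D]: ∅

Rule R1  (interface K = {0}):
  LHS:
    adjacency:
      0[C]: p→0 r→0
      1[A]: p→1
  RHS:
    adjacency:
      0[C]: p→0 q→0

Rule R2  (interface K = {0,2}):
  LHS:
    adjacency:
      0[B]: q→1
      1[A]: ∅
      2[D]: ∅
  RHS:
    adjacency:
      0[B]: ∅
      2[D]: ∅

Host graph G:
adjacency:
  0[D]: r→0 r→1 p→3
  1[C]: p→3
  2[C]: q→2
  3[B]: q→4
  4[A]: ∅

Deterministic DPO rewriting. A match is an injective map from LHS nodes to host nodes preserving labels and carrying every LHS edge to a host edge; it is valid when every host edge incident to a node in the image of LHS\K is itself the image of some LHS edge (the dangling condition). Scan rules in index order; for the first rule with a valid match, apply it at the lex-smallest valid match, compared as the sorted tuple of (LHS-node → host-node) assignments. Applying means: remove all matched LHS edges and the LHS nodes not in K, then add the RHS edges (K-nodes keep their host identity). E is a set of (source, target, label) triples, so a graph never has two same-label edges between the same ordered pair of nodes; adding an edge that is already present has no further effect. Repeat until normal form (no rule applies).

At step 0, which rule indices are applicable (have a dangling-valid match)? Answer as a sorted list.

Answer: [R0,R2]

Derivation:
R0: 1 valid match — {0↦3, 1↦0}
R1: no valid match — LHS pattern not found
R2: 1 valid match — {0↦3, 1↦4, 2↦0}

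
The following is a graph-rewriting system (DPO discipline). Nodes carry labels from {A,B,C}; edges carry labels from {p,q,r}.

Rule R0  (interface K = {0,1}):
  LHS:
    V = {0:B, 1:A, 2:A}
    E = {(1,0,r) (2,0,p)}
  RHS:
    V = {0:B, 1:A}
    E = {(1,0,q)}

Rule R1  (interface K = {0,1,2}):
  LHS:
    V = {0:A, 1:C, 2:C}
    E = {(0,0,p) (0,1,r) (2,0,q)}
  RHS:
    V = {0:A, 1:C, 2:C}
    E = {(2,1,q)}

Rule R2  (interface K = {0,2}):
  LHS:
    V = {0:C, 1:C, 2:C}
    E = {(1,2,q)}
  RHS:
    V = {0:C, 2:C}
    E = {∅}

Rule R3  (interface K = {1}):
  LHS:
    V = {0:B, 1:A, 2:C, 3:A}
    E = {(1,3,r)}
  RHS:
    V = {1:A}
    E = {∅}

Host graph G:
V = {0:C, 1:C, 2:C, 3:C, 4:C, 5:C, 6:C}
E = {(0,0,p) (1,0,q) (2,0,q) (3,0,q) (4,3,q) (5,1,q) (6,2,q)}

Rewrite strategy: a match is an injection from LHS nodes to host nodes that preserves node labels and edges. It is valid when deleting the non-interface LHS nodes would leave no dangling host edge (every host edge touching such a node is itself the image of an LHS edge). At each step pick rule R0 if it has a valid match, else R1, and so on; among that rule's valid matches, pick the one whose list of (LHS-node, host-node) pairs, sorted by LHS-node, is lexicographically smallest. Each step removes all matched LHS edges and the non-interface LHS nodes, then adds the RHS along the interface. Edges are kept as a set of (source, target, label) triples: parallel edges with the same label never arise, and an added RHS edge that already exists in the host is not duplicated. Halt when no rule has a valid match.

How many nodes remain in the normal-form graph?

Answer: 2

Derivation:
initial: |V|=7 |E|=7  E = 0-p->0 1-q->0 2-q->0 3-q->0 4-q->3 5-q->1 6-q->2
step 1: apply R2 at {0↦0, 1↦4, 2↦3}  → |V|=6 |E|=6  E = 0-p->0 1-q->0 2-q->0 3-q->0 5-q->1 6-q->2
step 2: apply R2 at {0↦0, 1↦5, 2↦1}  → |V|=5 |E|=5  E = 0-p->0 1-q->0 2-q->0 3-q->0 6-q->2
step 3: apply R2 at {0↦0, 1↦6, 2↦2}  → |V|=4 |E|=4  E = 0-p->0 1-q->0 2-q->0 3-q->0
step 4: apply R2 at {0↦1, 1↦2, 2↦0}  → |V|=3 |E|=3  E = 0-p->0 1-q->0 3-q->0
step 5: apply R2 at {0↦1, 1↦3, 2↦0}  → |V|=2 |E|=2  E = 0-p->0 1-q->0
final graph: no rule applies after step 5
NF nodes: {0:C, 1:C}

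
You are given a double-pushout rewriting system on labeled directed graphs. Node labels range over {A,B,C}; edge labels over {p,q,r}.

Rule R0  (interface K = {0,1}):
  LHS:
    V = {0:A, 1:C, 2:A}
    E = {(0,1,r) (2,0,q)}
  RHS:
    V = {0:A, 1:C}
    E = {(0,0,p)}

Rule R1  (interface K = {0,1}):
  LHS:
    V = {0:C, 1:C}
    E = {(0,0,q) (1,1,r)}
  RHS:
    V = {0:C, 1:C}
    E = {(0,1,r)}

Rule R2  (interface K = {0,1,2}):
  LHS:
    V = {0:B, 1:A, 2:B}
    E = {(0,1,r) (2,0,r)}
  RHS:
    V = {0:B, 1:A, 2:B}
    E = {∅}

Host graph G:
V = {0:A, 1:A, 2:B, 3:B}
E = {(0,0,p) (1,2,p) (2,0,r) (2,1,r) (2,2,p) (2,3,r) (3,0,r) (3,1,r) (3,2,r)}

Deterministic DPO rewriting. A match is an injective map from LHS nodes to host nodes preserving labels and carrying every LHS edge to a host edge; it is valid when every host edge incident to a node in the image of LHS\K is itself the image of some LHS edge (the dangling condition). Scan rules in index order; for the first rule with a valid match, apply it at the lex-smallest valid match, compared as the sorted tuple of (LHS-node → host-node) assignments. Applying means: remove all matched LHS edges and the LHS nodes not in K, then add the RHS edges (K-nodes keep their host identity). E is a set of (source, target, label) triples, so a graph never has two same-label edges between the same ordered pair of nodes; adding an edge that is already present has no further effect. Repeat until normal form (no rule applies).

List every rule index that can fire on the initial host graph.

Answer: [R2]

Derivation:
R0: no valid match — LHS pattern not found
R1: no valid match — LHS pattern not found
R2: 4 valid matches — {0↦2, 1↦0, 2↦3}, {0↦2, 1↦1, 2↦3}, {0↦3, 1↦0, 2↦2} (+1 more)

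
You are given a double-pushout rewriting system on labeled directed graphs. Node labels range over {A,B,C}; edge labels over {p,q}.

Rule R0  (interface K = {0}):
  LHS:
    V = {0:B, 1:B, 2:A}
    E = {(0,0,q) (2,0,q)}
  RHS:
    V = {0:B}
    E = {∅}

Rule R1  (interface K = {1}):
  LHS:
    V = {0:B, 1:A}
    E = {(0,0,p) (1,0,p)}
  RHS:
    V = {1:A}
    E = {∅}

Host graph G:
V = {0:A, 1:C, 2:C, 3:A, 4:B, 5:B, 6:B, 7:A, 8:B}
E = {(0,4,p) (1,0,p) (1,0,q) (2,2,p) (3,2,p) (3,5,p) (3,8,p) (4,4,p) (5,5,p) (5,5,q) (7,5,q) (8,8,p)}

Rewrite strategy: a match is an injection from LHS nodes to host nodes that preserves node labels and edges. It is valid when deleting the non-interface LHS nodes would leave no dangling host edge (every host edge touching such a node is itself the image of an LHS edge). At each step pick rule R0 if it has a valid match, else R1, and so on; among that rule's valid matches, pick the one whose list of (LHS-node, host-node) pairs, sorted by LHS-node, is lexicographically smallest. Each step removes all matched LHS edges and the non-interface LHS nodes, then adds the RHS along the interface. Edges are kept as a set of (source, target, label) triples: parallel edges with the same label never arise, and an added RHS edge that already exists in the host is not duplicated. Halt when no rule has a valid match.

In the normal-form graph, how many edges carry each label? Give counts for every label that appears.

Answer: p:3 q:1

Rewrite trace:
initial: |V|=9 |E|=12  E = 0-p->4 1-p->0 1-q->0 2-p->2 3-p->2 3-p->5 3-p->8 4-p->4 5-p->5 5-q->5 7-q->5 8-p->8
step 1: apply R0 at {0↦5, 1↦6, 2↦7}  → |V|=7 |E|=10  E = 0-p->4 1-p->0 1-q->0 2-p->2 3-p->2 3-p->5 3-p->8 4-p->4 5-p->5 8-p->8
step 2: apply R1 at {0↦4, 1↦0}  → |V|=6 |E|=8  E = 1-p->0 1-q->0 2-p->2 3-p->2 3-p->5 3-p->8 5-p->5 8-p->8
step 3: apply R1 at {0↦5, 1↦3}  → |V|=5 |E|=6  E = 1-p->0 1-q->0 2-p->2 3-p->2 3-p->8 8-p->8
step 4: apply R1 at {0↦8, 1↦3}  → |V|=4 |E|=4  E = 1-p->0 1-q->0 2-p->2 3-p->2
normal form: no rule applies after step 4
NF edges: [(1, 0, 'p'), (1, 0, 'q'), (2, 2, 'p'), (3, 2, 'p')]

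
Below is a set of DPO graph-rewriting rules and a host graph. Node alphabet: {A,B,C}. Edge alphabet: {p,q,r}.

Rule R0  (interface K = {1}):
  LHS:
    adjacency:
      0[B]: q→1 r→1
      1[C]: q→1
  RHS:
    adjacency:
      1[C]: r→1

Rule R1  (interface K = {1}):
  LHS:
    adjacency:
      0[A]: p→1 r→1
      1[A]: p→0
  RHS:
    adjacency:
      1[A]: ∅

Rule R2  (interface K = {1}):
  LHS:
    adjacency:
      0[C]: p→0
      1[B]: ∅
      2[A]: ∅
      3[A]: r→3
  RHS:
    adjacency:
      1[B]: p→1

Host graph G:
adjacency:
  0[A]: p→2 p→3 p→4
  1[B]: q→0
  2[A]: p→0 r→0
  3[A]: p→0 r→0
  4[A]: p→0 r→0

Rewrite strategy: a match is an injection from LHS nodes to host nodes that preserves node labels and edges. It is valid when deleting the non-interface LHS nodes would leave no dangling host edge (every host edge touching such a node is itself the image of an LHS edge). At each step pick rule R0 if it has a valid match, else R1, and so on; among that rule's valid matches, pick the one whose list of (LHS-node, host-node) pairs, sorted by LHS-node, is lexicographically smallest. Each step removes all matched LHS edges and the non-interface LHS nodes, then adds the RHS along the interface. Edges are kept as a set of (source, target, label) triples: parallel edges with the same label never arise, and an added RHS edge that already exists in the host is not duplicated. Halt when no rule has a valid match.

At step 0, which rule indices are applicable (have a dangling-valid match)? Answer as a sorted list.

Answer: [R1]

Rewrite trace:
R0: no valid match — LHS pattern not found
R1: 3 valid matches — {0↦2, 1↦0}, {0↦3, 1↦0}, {0↦4, 1↦0}
R2: no valid match — LHS pattern not found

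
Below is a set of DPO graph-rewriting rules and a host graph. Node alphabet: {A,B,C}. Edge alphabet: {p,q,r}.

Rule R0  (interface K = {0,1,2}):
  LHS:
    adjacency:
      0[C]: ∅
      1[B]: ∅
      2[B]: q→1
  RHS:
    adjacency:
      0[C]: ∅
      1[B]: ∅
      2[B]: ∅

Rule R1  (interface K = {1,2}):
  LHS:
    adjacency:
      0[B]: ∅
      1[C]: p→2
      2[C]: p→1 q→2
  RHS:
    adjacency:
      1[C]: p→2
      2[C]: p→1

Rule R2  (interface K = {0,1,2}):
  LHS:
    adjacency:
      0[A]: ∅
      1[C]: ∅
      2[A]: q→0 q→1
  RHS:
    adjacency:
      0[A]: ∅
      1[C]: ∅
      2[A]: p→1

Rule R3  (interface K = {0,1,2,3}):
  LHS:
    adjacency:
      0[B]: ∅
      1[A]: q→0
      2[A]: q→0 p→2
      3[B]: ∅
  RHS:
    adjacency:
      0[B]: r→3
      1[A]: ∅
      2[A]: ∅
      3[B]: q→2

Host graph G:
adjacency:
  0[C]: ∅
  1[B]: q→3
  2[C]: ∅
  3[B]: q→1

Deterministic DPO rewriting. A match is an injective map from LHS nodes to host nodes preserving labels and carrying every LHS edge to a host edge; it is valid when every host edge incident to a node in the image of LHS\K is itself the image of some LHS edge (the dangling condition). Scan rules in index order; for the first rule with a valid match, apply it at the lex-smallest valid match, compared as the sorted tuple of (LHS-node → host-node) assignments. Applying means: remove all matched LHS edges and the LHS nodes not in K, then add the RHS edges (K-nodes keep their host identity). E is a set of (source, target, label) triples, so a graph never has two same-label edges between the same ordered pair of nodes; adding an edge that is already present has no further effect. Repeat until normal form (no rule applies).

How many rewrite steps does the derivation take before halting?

Answer: 2

Steps:
[0] host  ⇒  4 nodes, 2 edges  {1-q->3 3-q->1}
[1] R0 @ {0↦0, 1↦1, 2↦3}  ⇒  4 nodes, 1 edges  {1-q->3}
[2] R0 @ {0↦0, 1↦3, 2↦1}  ⇒  4 nodes, 0 edges  {∅}
normal form: no rule applies after step 2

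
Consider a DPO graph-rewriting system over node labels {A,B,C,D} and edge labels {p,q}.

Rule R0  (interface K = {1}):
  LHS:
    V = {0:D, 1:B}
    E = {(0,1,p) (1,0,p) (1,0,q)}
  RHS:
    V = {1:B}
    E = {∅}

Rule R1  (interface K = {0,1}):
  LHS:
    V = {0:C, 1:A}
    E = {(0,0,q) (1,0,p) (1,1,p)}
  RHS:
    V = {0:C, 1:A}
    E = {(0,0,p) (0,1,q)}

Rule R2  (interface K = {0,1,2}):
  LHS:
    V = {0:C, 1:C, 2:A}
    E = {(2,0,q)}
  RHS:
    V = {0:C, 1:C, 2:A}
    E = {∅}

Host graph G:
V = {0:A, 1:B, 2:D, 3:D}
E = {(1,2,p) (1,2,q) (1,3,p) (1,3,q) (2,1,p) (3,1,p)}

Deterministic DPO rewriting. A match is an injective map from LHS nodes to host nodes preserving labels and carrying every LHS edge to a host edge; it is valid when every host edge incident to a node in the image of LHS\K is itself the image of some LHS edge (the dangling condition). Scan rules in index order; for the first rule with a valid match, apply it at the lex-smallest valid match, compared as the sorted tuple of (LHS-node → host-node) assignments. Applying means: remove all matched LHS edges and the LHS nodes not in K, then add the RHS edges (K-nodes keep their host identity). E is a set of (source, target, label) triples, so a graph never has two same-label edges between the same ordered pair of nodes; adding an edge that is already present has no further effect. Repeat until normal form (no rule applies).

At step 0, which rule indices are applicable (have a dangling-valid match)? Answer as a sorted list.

Answer: [R0]

Derivation:
R0: 2 valid matches — {0↦2, 1↦1}, {0↦3, 1↦1}
R1: no valid match — LHS pattern not found
R2: no valid match — LHS pattern not found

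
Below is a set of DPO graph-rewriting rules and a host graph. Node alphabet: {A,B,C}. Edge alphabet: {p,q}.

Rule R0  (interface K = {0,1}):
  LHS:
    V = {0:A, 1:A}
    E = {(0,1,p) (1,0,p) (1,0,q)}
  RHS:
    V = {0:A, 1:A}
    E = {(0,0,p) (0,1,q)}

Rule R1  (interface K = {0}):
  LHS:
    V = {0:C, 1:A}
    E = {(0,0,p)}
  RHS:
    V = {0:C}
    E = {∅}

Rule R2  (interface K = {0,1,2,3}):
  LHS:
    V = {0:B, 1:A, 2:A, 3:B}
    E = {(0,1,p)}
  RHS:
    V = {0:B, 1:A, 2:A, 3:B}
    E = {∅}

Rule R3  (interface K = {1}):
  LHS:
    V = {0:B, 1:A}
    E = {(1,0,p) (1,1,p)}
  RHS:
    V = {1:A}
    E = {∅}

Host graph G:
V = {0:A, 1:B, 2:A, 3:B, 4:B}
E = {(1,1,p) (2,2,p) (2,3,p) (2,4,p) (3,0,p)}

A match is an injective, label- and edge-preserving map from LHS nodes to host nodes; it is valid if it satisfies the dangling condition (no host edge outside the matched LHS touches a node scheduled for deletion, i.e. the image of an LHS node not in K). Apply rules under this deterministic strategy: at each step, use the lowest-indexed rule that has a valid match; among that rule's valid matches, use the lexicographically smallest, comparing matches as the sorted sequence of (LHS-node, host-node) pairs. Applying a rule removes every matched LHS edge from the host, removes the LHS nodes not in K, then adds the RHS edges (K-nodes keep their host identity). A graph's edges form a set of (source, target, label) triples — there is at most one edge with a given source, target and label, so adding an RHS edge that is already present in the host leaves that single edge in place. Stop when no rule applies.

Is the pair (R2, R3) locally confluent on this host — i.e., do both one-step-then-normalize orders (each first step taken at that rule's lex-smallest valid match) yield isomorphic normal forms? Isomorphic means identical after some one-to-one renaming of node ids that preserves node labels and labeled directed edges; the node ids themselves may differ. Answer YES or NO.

Answer: YES

Steps:
branch R2-first: apply at {0↦3, 1↦0, 2↦2, 3↦1} → |E|=4, then 1 more step(s) → NF |V|=4 |E|=2 V={0:A, 1:B, 2:A, 4:B} E=1-p->1 2-p->4
branch R3-first: apply at {0↦4, 1↦2} → |E|=3, then 1 more step(s) → NF |V|=4 |E|=2 V={0:A, 1:B, 2:A, 3:B} E=1-p->1 2-p->3
graphs isomorphic (equal up to label-preserving node renaming)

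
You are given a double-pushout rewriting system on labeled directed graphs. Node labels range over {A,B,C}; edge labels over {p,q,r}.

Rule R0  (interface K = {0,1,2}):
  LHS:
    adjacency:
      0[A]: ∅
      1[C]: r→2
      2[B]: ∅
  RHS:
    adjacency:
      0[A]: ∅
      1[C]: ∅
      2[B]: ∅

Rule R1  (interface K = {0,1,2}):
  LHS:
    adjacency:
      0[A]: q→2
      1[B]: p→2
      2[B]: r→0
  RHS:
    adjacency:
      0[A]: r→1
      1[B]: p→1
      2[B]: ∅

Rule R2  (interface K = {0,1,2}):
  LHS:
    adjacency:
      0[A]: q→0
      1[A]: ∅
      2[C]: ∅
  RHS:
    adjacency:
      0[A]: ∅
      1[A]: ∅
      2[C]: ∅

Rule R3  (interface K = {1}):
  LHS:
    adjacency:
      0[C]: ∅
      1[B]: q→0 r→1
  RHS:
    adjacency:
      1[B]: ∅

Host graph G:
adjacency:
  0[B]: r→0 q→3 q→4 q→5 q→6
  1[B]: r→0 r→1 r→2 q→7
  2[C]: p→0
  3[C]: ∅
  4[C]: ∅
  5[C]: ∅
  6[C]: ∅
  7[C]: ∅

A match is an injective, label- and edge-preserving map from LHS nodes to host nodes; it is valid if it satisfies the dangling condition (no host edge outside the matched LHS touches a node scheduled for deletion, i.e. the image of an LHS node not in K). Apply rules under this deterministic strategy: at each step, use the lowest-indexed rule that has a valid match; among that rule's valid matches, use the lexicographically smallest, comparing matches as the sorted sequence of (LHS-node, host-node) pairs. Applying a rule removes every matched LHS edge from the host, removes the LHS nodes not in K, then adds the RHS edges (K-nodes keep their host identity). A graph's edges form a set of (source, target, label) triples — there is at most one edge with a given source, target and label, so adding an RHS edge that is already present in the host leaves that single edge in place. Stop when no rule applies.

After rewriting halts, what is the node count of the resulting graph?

start.  V:8 E:10  edges: 0-r->0 0-q->3 0-q->4 0-q->5 0-q->6 1-r->0 1-r->1 1-r->2 1-q->7 2-p->0
1. fire R3 via {0↦3, 1↦0}  →  V:7 E:8  edges: 0-q->4 0-q->5 0-q->6 1-r->0 1-r->1 1-r->2 1-q->7 2-p->0
2. fire R3 via {0↦7, 1↦1}  →  V:6 E:6  edges: 0-q->4 0-q->5 0-q->6 1-r->0 1-r->2 2-p->0
final graph: no rule applies after step 2
NF nodes: {0:B, 1:B, 2:C, 4:C, 5:C, 6:C}

Answer: 6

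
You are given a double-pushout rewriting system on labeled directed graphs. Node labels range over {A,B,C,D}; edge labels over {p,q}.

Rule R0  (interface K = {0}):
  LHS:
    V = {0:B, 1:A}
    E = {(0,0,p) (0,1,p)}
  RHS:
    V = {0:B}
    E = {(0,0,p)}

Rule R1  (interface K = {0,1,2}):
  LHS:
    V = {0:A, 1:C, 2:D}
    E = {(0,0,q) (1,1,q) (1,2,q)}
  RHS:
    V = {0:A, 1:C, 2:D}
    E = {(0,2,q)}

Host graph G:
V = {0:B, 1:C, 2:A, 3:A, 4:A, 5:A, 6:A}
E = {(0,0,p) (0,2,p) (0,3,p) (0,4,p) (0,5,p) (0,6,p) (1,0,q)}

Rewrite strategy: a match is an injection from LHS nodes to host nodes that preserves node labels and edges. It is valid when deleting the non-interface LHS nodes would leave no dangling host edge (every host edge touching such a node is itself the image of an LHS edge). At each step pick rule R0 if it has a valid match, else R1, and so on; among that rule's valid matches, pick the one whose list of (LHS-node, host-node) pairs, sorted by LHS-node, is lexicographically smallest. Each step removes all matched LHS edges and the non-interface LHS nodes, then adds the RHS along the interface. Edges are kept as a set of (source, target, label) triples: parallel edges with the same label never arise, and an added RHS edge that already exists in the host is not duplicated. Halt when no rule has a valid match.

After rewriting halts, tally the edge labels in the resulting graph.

[0] host  ⇒  7 nodes, 7 edges  {0-p->0 0-p->2 0-p->3 0-p->4 0-p->5 0-p->6 1-q->0}
[1] R0 @ {0↦0, 1↦2}  ⇒  6 nodes, 6 edges  {0-p->0 0-p->3 0-p->4 0-p->5 0-p->6 1-q->0}
[2] R0 @ {0↦0, 1↦3}  ⇒  5 nodes, 5 edges  {0-p->0 0-p->4 0-p->5 0-p->6 1-q->0}
[3] R0 @ {0↦0, 1↦4}  ⇒  4 nodes, 4 edges  {0-p->0 0-p->5 0-p->6 1-q->0}
[4] R0 @ {0↦0, 1↦5}  ⇒  3 nodes, 3 edges  {0-p->0 0-p->6 1-q->0}
[5] R0 @ {0↦0, 1↦6}  ⇒  2 nodes, 2 edges  {0-p->0 1-q->0}
final graph: no rule applies after step 5
NF edges: [(0, 0, 'p'), (1, 0, 'q')]

Answer: p:1 q:1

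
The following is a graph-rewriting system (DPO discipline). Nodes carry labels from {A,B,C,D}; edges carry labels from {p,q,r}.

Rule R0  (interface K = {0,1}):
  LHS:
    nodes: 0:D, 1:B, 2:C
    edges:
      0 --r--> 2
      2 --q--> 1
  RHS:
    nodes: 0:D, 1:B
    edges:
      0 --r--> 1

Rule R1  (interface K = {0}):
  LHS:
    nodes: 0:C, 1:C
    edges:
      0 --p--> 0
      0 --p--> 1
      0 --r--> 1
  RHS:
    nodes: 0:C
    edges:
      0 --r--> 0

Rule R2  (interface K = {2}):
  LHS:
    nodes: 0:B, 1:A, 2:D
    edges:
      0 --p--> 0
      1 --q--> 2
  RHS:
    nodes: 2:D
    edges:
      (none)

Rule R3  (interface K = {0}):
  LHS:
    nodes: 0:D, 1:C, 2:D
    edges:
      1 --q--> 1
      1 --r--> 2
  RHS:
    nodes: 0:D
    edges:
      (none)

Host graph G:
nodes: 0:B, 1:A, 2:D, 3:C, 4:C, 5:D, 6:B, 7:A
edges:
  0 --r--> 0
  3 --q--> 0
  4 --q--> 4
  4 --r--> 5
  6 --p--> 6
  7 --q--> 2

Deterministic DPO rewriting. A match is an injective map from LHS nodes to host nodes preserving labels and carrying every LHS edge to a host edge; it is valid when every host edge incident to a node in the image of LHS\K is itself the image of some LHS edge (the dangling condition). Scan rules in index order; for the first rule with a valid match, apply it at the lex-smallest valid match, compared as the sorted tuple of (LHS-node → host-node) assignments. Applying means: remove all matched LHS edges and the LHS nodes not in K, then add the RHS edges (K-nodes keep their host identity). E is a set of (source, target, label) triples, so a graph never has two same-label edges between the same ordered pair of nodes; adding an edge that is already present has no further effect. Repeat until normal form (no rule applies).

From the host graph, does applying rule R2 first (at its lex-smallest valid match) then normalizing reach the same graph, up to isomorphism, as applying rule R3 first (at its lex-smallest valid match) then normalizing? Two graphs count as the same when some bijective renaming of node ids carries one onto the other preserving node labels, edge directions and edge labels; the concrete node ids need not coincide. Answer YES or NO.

branch R2-first: apply at {0↦6, 1↦7, 2↦2} → |E|=4, then 1 more step(s) → NF |V|=4 |E|=2 V={0:B, 1:A, 2:D, 3:C} E=0-r->0 3-q->0
branch R3-first: apply at {0↦2, 1↦4, 2↦5} → |E|=4, then 1 more step(s) → NF |V|=4 |E|=2 V={0:B, 1:A, 2:D, 3:C} E=0-r->0 3-q->0
graphs isomorphic (equal up to label-preserving node renaming)

Answer: YES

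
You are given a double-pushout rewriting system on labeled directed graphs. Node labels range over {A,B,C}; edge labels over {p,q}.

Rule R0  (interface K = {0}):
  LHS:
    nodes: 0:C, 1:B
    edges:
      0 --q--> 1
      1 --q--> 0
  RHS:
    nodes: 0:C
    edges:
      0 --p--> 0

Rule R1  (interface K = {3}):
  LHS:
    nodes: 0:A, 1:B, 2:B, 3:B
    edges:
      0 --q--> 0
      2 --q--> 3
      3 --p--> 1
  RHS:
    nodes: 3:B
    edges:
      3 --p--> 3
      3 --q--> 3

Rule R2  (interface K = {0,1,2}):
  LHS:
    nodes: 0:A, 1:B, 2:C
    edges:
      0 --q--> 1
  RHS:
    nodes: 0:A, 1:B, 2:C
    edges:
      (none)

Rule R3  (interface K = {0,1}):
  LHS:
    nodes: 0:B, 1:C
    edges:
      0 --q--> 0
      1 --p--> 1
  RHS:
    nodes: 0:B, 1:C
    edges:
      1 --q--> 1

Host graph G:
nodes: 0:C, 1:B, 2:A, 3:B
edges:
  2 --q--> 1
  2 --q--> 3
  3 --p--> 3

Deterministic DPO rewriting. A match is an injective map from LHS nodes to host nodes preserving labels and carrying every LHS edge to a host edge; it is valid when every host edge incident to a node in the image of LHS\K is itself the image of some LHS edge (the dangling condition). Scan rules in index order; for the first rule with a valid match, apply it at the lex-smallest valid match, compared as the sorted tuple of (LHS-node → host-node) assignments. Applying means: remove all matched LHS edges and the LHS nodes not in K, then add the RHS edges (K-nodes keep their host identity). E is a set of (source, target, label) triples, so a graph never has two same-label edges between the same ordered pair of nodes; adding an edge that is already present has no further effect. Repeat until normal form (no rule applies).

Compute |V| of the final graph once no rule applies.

start.  V:4 E:3  edges: 2-q->1 2-q->3 3-p->3
1. fire R2 via {0↦2, 1↦1, 2↦0}  →  V:4 E:2  edges: 2-q->3 3-p->3
2. fire R2 via {0↦2, 1↦3, 2↦0}  →  V:4 E:1  edges: 3-p->3
normal form: no rule applies after step 2
NF nodes: {0:C, 1:B, 2:A, 3:B}

Answer: 4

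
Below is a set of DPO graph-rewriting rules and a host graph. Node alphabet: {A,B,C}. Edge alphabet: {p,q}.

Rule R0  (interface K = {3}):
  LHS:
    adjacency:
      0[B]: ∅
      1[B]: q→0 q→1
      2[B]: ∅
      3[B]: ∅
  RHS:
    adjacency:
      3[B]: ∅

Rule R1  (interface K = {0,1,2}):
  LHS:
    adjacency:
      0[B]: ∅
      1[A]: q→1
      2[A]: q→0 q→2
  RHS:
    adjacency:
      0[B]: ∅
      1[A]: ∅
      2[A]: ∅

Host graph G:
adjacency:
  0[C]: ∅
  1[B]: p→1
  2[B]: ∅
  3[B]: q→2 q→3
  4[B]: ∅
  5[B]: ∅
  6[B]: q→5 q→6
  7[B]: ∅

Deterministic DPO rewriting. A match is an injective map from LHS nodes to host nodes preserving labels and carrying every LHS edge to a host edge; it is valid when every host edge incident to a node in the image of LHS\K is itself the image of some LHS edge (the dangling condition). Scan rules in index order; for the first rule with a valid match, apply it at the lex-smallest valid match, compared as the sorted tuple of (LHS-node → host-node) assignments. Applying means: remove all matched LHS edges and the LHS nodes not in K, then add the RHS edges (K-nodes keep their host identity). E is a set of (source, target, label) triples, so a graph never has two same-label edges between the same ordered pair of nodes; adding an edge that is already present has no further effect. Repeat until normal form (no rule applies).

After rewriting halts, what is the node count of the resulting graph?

initial: |V|=8 |E|=5  E = 1-p->1 3-q->2 3-q->3 6-q->5 6-q->6
step 1: apply R0 at {0↦2, 1↦3, 2↦4, 3↦1}  → |V|=5 |E|=3  E = 1-p->1 6-q->5 6-q->6
step 2: apply R0 at {0↦5, 1↦6, 2↦7, 3↦1}  → |V|=2 |E|=1  E = 1-p->1
final graph: no rule applies after step 2
NF nodes: {0:C, 1:B}

Answer: 2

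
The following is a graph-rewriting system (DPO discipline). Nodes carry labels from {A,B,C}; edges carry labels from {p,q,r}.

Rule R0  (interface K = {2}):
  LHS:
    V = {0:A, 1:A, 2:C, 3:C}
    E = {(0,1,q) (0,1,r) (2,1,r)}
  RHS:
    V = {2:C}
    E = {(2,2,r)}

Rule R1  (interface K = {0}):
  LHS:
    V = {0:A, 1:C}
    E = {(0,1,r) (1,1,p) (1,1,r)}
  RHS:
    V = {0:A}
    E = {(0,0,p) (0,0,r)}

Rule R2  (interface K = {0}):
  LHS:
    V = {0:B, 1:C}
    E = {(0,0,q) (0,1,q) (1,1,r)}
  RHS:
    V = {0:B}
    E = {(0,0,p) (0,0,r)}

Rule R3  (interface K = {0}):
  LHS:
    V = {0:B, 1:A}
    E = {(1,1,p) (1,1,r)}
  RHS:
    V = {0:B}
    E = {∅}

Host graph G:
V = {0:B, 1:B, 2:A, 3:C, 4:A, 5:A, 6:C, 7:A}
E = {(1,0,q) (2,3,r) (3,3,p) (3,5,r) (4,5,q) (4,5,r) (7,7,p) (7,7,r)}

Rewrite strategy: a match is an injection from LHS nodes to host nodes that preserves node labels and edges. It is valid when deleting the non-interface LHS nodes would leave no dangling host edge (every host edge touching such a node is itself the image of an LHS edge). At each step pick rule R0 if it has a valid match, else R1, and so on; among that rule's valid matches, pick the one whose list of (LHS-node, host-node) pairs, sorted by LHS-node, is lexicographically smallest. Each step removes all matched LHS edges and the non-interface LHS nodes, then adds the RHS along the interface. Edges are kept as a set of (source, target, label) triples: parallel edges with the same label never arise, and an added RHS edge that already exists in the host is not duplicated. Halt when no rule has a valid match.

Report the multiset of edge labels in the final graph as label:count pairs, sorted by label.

[0] host  ⇒  8 nodes, 8 edges  {1-q->0 2-r->3 3-p->3 3-r->5 4-q->5 4-r->5 7-p->7 7-r->7}
[1] R0 @ {0↦4, 1↦5, 2↦3, 3↦6}  ⇒  5 nodes, 6 edges  {1-q->0 2-r->3 3-p->3 3-r->3 7-p->7 7-r->7}
[2] R1 @ {0↦2, 1↦3}  ⇒  4 nodes, 5 edges  {1-q->0 2-p->2 2-r->2 7-p->7 7-r->7}
[3] R3 @ {0↦0, 1↦2}  ⇒  3 nodes, 3 edges  {1-q->0 7-p->7 7-r->7}
[4] R3 @ {0↦0, 1↦7}  ⇒  2 nodes, 1 edges  {1-q->0}
final graph: no rule applies after step 4
NF edges: [(1, 0, 'q')]

Answer: q:1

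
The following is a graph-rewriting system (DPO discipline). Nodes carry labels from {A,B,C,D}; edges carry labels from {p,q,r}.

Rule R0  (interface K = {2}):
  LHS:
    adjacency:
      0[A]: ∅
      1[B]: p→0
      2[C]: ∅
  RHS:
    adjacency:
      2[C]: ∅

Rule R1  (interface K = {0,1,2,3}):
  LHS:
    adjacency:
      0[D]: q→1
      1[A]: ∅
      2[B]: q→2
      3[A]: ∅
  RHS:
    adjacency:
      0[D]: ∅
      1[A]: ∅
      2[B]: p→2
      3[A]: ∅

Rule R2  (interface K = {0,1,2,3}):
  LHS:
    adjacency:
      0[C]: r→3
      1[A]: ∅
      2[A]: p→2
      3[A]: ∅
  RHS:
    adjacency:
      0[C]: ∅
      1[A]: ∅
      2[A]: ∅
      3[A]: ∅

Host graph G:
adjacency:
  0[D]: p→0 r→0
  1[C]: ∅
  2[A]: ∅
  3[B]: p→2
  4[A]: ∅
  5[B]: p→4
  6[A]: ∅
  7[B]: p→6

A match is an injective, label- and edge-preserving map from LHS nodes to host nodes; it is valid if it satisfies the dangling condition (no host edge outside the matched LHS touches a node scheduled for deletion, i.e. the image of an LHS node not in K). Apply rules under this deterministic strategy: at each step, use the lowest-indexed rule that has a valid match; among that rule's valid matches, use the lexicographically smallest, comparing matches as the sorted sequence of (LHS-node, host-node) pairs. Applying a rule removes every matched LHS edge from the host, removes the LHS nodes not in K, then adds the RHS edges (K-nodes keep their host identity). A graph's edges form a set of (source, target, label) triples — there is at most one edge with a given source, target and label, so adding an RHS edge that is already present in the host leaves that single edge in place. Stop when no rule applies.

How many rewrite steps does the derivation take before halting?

Answer: 3

Rewrite trace:
[0] host  ⇒  8 nodes, 5 edges  {0-p->0 0-r->0 3-p->2 5-p->4 7-p->6}
[1] R0 @ {0↦2, 1↦3, 2↦1}  ⇒  6 nodes, 4 edges  {0-p->0 0-r->0 5-p->4 7-p->6}
[2] R0 @ {0↦4, 1↦5, 2↦1}  ⇒  4 nodes, 3 edges  {0-p->0 0-r->0 7-p->6}
[3] R0 @ {0↦6, 1↦7, 2↦1}  ⇒  2 nodes, 2 edges  {0-p->0 0-r->0}
final graph: no rule applies after step 3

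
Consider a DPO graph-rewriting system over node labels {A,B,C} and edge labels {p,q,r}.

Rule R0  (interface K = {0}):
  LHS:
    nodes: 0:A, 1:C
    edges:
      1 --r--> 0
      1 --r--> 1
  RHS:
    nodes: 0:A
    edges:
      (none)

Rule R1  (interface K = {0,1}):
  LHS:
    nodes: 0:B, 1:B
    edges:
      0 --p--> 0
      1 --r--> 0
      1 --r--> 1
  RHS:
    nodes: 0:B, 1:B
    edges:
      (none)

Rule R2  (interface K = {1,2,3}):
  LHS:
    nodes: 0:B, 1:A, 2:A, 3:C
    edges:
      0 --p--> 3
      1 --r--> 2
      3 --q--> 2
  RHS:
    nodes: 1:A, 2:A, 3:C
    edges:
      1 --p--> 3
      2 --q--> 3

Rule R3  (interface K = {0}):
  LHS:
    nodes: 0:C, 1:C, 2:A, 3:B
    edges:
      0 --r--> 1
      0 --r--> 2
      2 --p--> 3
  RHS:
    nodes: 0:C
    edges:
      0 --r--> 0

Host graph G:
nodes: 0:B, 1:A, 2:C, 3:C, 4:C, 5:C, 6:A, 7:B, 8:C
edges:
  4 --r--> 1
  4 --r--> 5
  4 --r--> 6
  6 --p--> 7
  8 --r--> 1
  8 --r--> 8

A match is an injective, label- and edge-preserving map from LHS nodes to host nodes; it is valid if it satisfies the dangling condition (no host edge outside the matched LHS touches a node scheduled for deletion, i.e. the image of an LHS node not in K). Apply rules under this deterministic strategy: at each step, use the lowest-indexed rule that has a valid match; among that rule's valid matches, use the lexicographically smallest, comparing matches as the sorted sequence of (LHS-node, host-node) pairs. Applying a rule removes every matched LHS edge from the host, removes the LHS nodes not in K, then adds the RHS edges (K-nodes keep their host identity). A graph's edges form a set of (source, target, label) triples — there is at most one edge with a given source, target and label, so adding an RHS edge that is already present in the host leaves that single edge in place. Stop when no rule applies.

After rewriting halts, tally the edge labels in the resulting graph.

Answer: (no edges)

Steps:
[0] host  ⇒  9 nodes, 6 edges  {4-r->1 4-r->5 4-r->6 6-p->7 8-r->1 8-r->8}
[1] R0 @ {0↦1, 1↦8}  ⇒  8 nodes, 4 edges  {4-r->1 4-r->5 4-r->6 6-p->7}
[2] R3 @ {0↦4, 1↦5, 2↦6, 3↦7}  ⇒  5 nodes, 2 edges  {4-r->1 4-r->4}
[3] R0 @ {0↦1, 1↦4}  ⇒  4 nodes, 0 edges  {∅}
halt: no rule applies after step 3
NF edges: []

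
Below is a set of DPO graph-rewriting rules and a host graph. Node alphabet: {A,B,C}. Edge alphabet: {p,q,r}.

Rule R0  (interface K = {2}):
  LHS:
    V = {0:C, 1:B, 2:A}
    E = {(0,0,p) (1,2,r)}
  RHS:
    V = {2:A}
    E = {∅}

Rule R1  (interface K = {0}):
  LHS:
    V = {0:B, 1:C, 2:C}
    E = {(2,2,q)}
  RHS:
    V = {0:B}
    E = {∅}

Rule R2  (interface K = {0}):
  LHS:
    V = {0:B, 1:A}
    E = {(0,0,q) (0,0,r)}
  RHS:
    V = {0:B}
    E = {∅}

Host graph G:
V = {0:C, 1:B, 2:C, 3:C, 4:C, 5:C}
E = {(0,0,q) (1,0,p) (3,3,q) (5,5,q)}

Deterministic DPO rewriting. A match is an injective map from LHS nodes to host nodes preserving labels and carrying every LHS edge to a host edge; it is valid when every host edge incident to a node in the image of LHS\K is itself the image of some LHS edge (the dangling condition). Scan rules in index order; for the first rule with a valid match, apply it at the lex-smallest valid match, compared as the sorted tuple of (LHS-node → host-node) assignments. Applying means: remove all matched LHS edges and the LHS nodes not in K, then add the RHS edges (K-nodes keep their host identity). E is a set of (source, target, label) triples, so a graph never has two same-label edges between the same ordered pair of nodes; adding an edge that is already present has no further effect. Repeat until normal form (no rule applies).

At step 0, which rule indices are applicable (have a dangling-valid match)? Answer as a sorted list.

R0: no valid match — LHS pattern not found
R1: 4 valid matches — {0↦1, 1↦2, 2↦3}, {0↦1, 1↦2, 2↦5}, {0↦1, 1↦4, 2↦3} (+1 more)
R2: no valid match — LHS pattern not found

Answer: [R1]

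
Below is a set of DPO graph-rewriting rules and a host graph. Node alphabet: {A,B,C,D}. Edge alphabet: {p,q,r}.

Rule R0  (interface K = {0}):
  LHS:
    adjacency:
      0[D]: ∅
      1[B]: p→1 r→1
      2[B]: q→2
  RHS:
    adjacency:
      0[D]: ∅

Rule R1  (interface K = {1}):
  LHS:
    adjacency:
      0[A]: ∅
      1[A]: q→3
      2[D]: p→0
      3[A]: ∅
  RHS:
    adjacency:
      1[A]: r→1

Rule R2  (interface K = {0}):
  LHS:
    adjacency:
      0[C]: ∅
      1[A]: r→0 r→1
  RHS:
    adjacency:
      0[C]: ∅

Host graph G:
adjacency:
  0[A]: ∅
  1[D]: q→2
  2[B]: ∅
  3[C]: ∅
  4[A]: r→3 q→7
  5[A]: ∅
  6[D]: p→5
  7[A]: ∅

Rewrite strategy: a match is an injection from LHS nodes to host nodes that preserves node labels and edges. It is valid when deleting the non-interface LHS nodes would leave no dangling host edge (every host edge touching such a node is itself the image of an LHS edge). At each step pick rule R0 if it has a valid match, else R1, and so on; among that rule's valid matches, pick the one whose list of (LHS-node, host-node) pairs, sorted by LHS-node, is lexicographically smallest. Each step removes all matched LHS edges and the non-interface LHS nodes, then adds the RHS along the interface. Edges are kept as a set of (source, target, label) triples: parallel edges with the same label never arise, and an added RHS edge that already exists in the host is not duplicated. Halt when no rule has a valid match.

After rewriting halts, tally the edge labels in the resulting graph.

Answer: q:1

Steps:
start.  V:8 E:4  edges: 1-q->2 4-r->3 4-q->7 6-p->5
1. fire R1 via {0↦5, 1↦4, 2↦6, 3↦7}  →  V:5 E:3  edges: 1-q->2 4-r->3 4-r->4
2. fire R2 via {0↦3, 1↦4}  →  V:4 E:1  edges: 1-q->2
final graph: no rule applies after step 2
NF edges: [(1, 2, 'q')]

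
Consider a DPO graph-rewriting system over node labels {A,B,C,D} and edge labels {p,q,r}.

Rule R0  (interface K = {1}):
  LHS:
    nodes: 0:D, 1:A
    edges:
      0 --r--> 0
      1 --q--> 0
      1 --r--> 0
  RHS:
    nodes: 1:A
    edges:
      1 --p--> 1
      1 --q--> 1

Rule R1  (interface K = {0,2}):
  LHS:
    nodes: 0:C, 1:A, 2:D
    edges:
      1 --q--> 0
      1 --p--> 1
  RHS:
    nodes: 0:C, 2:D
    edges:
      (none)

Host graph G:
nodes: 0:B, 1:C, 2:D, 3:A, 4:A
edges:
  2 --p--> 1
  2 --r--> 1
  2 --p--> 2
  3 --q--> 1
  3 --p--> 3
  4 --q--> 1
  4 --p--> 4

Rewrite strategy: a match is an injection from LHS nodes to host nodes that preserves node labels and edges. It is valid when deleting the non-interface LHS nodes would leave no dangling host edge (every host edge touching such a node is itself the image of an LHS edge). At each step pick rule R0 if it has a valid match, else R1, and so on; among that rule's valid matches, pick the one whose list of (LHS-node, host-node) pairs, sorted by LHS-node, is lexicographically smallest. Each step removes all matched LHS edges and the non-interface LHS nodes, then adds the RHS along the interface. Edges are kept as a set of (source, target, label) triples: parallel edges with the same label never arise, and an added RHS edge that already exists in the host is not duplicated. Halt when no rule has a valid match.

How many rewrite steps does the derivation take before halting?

[0] host  ⇒  5 nodes, 7 edges  {2-p->1 2-r->1 2-p->2 3-q->1 3-p->3 4-q->1 4-p->4}
[1] R1 @ {0↦1, 1↦3, 2↦2}  ⇒  4 nodes, 5 edges  {2-p->1 2-r->1 2-p->2 4-q->1 4-p->4}
[2] R1 @ {0↦1, 1↦4, 2↦2}  ⇒  3 nodes, 3 edges  {2-p->1 2-r->1 2-p->2}
final graph: no rule applies after step 2

Answer: 2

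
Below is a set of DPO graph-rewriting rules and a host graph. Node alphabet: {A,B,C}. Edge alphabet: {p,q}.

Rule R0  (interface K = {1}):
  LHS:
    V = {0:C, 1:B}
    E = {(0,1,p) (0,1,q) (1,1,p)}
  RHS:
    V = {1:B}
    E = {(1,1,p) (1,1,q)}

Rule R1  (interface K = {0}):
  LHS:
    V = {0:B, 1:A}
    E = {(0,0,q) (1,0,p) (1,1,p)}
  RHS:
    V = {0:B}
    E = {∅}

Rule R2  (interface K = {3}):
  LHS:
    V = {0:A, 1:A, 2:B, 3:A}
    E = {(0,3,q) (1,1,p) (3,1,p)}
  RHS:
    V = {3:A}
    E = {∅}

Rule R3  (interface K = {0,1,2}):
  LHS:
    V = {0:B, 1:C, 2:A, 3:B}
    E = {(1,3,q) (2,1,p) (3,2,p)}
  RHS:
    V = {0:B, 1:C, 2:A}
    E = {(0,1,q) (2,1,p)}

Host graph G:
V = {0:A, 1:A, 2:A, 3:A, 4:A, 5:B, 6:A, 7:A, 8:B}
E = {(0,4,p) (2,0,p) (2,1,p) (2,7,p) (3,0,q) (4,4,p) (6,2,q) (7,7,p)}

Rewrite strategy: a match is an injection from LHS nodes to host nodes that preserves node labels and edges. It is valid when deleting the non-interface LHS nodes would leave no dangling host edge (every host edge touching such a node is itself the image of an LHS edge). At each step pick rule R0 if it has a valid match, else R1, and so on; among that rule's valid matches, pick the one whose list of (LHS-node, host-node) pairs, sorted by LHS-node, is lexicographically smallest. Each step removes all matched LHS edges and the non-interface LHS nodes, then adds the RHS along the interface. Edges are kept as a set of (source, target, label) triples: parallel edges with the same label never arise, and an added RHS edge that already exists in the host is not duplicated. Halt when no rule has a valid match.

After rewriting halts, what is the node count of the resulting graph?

start.  V:9 E:8  edges: 0-p->4 2-p->0 2-p->1 2-p->7 3-q->0 4-p->4 6-q->2 7-p->7
1. fire R2 via {0↦3, 1↦4, 2↦5, 3↦0}  →  V:6 E:5  edges: 2-p->0 2-p->1 2-p->7 6-q->2 7-p->7
2. fire R2 via {0↦6, 1↦7, 2↦8, 3↦2}  →  V:3 E:2  edges: 2-p->0 2-p->1
final graph: no rule applies after step 2
NF nodes: {0:A, 1:A, 2:A}

Answer: 3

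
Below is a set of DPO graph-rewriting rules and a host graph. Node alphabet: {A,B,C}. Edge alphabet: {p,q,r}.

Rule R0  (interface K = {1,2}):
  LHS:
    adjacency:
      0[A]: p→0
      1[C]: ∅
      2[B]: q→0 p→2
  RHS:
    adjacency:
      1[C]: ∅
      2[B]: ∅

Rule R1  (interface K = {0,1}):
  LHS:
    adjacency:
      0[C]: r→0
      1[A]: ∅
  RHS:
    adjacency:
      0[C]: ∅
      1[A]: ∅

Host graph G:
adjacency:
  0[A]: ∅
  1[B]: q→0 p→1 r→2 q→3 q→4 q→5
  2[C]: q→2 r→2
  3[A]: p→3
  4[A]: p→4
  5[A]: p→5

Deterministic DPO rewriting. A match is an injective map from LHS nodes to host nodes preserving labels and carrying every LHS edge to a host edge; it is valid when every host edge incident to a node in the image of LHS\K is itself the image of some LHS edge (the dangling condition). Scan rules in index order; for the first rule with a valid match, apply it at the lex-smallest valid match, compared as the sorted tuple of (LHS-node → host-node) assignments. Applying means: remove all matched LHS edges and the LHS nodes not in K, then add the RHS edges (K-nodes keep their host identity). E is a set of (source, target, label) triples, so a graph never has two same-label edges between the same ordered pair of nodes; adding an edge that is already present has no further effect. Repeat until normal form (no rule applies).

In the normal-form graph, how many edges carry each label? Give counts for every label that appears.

start.  V:6 E:11  edges: 1-q->0 1-p->1 1-r->2 1-q->3 1-q->4 1-q->5 2-q->2 2-r->2 3-p->3 4-p->4 5-p->5
1. fire R0 via {0↦3, 1↦2, 2↦1}  →  V:5 E:8  edges: 1-q->0 1-r->2 1-q->4 1-q->5 2-q->2 2-r->2 4-p->4 5-p->5
2. fire R1 via {0↦2, 1↦0}  →  V:5 E:7  edges: 1-q->0 1-r->2 1-q->4 1-q->5 2-q->2 4-p->4 5-p->5
normal form: no rule applies after step 2
NF edges: [(1, 0, 'q'), (1, 2, 'r'), (1, 4, 'q'), (1, 5, 'q'), (2, 2, 'q'), (4, 4, 'p'), (5, 5, 'p')]

Answer: p:2 q:4 r:1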